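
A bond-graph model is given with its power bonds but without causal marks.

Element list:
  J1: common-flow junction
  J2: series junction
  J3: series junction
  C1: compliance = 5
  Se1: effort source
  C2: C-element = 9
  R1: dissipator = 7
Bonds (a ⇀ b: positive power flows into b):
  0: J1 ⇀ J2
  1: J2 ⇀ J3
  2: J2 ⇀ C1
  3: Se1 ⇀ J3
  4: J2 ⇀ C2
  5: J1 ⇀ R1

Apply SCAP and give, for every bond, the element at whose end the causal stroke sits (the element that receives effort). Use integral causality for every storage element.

b3 stroke at J3  (source Se1 imposes e)
b1 stroke at J2  (closing 1-jn rule on J3)
b2 stroke at J2  (C1: C, integral causality)
b4 stroke at J2  (C2 outputs effort q/C2)
b0 stroke at J1  (J2: last free bond brings flow in)
b5 stroke at R1  (only one flow-in slot at J1)

β0 |J1
β1 |J2
β2 |J2
β3 |J3
β4 |J2
β5 |R1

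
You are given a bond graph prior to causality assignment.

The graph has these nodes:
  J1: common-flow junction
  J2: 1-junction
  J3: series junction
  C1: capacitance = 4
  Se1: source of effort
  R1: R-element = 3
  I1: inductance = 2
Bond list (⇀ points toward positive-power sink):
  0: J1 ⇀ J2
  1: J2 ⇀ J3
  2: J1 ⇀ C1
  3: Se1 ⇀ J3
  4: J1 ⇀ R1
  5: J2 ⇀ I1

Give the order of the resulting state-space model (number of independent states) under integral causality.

bond 3 →J3  (Se1 (Se) sets effort on bond)
bond 1 →J2  (J3 needs exactly one f-in)
bond 2 →J1  (prefer integral on C1)
bond 5 →I1  (I1 integral (f out))
bond 0 →J2  (J2 flow already set via bond 5)
bond 4 →J1  (J1 flow already set via bond 0)

2  (C1, I1 all integral)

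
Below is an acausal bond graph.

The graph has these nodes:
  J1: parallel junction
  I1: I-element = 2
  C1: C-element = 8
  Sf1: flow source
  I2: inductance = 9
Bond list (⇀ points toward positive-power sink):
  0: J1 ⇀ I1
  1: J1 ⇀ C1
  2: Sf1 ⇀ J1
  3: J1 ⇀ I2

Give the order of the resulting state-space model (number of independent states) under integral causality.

bond 2 stroke at Sf1  (Sf1 (Sf) sets flow on bond)
bond 0 stroke at I1  (I1: I, integral causality)
bond 1 stroke at J1  (C1 integral (e out))
bond 3 stroke at I2  (J1: bond 1 brought effort, rest push out)

3  (C1, I1, I2 all integral)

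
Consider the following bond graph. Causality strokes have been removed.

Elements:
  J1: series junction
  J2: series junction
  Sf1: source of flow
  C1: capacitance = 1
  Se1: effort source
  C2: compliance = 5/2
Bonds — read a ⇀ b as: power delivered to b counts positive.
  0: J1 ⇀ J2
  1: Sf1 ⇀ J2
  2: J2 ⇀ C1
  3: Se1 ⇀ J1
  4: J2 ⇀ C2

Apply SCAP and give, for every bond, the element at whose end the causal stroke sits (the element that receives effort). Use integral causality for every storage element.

#0 stroke at J2
#1 stroke at Sf1
#2 stroke at J2
#3 stroke at J1
#4 stroke at J2

#1 |Sf1  (source Sf1 imposes f)
#3 |J1  (Se1 (Se) sets effort on bond)
#0 |J2  (closing 1-jn rule on J1)
#2 |J2  (common-f at J2 fixed by 1)
#4 |J2  (1-jn J2 has f-setter on 1)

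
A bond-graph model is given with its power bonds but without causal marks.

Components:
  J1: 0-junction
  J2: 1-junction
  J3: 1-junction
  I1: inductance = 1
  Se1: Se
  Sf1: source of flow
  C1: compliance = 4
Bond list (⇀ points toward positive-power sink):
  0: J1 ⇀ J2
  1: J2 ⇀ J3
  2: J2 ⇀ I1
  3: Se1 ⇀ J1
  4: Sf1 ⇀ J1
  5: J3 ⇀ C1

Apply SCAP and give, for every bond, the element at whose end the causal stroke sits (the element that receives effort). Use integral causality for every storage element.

#0 →J2
#1 →J2
#2 →I1
#3 →J1
#4 →Sf1
#5 →J3

β3 →J1  (Se1: effort source, stroke at far end)
β4 →Sf1  (source Sf1 imposes f)
β0 →J2  (J1 effort already set via bond 3)
β2 →I1  (prefer integral on I1)
β1 →J2  (1-jn J2 has f-setter on 2)
β5 →J3  (J3: bond 1 brought flow, rest push out)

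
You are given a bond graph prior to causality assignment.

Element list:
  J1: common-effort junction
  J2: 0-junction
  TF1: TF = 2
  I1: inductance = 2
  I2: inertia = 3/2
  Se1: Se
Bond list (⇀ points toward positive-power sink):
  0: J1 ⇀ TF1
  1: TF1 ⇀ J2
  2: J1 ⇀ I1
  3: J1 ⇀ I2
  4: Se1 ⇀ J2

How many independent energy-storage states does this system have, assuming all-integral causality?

b4 →J2  (Se1: effort source, stroke at far end)
b1 →TF1  (J2: bond 4 brought effort, rest push out)
b0 →J1  (TF1 one-in-one-out from 1)
b2 →I1  (common-e at J1 fixed by 0)
b3 →I2  (common-e at J1 fixed by 0)

2  (I1, I2 all integral)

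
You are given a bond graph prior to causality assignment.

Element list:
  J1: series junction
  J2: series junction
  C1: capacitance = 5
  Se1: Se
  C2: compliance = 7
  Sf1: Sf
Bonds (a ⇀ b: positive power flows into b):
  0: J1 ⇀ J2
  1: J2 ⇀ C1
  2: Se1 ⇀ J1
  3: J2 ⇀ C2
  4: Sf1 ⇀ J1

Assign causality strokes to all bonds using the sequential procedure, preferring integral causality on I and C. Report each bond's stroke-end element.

β0 stroke at J1
β1 stroke at J2
β2 stroke at J1
β3 stroke at J2
β4 stroke at Sf1

bond 2 stroke→J1  (Se1 fixes effort; stroke away)
bond 4 stroke→Sf1  (Sf1: flow source, stroke at near end)
bond 0 stroke→J1  (J1: bond 4 brought flow, rest push out)
bond 1 stroke→J2  (1-jn J2 has f-setter on 0)
bond 3 stroke→J2  (J2: bond 0 brought flow, rest push out)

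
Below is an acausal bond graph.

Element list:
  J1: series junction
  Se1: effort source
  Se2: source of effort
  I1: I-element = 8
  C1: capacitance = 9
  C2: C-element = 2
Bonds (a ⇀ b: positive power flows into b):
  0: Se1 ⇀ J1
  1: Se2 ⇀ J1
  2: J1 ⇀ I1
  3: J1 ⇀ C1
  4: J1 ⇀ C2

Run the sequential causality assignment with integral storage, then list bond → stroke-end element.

β0 →J1  (Se1 fixes effort; stroke away)
β1 →J1  (Se2 fixes effort; stroke away)
β2 →I1  (I1 outputs flow p/I1)
β3 →J1  (1-jn J1 has f-setter on 2)
β4 →J1  (J1 flow already set via bond 2)

#0 →J1
#1 →J1
#2 →I1
#3 →J1
#4 →J1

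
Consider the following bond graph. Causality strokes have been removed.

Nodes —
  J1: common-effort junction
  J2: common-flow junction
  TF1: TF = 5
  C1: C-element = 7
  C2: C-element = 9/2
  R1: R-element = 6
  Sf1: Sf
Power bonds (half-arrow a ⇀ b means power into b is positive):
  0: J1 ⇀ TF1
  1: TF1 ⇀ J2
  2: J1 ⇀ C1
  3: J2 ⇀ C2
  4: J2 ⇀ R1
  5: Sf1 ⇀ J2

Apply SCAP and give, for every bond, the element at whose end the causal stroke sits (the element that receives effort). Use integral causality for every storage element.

#5 stroke at Sf1  (Sf1 fixes flow; stroke at Sf1)
#1 stroke at J2  (J2 flow already set via bond 5)
#3 stroke at J2  (J2: bond 5 brought flow, rest push out)
#4 stroke at J2  (common-f at J2 fixed by 5)
#0 stroke at TF1  (TF TF1: opposite of bond 1)
#2 stroke at J1  (J1 needs exactly one e-in)

#0 →TF1
#1 →J2
#2 →J1
#3 →J2
#4 →J2
#5 →Sf1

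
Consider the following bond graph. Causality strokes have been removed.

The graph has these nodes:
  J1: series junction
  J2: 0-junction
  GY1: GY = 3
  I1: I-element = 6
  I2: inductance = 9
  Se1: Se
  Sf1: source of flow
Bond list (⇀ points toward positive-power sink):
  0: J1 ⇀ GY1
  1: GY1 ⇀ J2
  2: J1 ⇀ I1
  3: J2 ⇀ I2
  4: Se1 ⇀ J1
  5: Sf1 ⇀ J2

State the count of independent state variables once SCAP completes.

2  (I1, I2 all integral)

bond 4 →J1  (Se1: effort source, stroke at far end)
bond 5 →Sf1  (source Sf1 imposes f)
bond 2 →I1  (I1: I, integral causality)
bond 0 →J1  (1-jn J1 has f-setter on 2)
bond 1 →J2  (GY GY1: same side as bond 0)
bond 3 →I2  (common-e at J2 fixed by 1)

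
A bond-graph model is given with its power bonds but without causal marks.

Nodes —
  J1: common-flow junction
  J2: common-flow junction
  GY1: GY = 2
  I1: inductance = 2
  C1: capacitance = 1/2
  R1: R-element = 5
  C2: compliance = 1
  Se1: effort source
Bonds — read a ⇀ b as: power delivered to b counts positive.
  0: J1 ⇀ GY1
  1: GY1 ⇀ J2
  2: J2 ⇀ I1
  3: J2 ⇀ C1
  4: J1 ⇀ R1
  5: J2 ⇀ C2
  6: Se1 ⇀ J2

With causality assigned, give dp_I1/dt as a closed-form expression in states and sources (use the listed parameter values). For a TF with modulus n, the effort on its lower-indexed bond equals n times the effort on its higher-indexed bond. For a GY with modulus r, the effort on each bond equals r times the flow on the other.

dp_I1/dt = E_Se1 - 2*p_I1/5 - 2*q_C1 - q_C2

#6 |J2  (source Se1 imposes e)
#2 |I1  (I1: I, integral causality)
#1 |J2  (1-jn J2 has f-setter on 2)
#3 |J2  (J2 flow already set via bond 2)
#5 |J2  (J2: bond 2 brought flow, rest push out)
#0 |J1  (GY GY1: same side as bond 1)
#4 |R1  (J1 needs exactly one f-in)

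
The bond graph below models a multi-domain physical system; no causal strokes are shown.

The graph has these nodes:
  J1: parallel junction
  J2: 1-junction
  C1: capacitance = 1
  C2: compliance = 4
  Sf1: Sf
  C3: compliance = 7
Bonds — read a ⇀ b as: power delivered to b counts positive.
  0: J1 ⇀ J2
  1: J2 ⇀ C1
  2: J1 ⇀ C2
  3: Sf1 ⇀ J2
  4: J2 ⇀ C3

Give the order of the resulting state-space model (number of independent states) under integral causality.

3  (C1, C2, C3 all integral)

#3 stroke→Sf1  (source Sf1 imposes f)
#0 stroke→J2  (1-jn J2 has f-setter on 3)
#1 stroke→J2  (J2: bond 3 brought flow, rest push out)
#4 stroke→J2  (J2 flow already set via bond 3)
#2 stroke→J1  (J1: last free bond brings effort in)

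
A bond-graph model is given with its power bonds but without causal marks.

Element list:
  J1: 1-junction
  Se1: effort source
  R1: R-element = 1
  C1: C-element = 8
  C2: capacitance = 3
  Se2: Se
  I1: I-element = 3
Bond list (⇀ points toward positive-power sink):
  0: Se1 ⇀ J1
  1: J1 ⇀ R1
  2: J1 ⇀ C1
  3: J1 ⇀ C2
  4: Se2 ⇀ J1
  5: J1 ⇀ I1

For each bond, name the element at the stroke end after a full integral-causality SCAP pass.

b0 |J1
b1 |J1
b2 |J1
b3 |J1
b4 |J1
b5 |I1

β0 stroke at J1  (Se1: effort source, stroke at far end)
β4 stroke at J1  (Se2: effort source, stroke at far end)
β2 stroke at J1  (C1 integral (e out))
β3 stroke at J1  (C2 outputs effort q/C2)
β5 stroke at I1  (I1: I, integral causality)
β1 stroke at J1  (J1: bond 5 brought flow, rest push out)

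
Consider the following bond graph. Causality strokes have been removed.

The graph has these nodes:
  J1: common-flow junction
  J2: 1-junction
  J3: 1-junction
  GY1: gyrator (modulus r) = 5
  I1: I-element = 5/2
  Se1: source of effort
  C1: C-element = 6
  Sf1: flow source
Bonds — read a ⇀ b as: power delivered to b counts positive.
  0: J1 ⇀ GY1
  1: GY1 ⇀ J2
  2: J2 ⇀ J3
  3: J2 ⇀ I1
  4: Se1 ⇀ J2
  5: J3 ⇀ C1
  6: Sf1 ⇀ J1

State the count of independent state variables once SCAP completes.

β4 stroke at J2  (Se1 (Se) sets effort on bond)
β6 stroke at Sf1  (Sf1 fixes flow; stroke at Sf1)
β0 stroke at J1  (common-f at J1 fixed by 6)
β1 stroke at J2  (GY1: gyrator matches bond 0)
β3 stroke at I1  (I1 outputs flow p/I1)
β2 stroke at J2  (J2 flow already set via bond 3)
β5 stroke at J3  (J3: bond 2 brought flow, rest push out)

2  (C1, I1 all integral)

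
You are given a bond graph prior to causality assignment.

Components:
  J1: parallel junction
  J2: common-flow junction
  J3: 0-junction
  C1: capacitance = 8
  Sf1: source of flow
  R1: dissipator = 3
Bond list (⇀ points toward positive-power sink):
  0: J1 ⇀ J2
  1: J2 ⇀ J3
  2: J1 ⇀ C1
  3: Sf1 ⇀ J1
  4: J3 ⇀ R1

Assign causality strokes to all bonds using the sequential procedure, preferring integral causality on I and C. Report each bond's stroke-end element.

b0 stroke→J2
b1 stroke→J3
b2 stroke→J1
b3 stroke→Sf1
b4 stroke→R1

#3 →Sf1  (Sf1: flow source, stroke at near end)
#2 →J1  (C1: C, integral causality)
#0 →J2  (0-jn J1 has e-setter on 2)
#1 →J3  (J2 needs exactly one f-in)
#4 →R1  (common-e at J3 fixed by 1)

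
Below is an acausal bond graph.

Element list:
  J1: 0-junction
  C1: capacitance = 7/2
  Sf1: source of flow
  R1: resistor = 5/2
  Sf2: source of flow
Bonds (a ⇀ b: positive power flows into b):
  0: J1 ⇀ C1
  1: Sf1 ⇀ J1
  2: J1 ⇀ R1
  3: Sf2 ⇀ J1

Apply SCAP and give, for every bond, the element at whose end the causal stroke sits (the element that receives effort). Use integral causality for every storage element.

b0 |J1
b1 |Sf1
b2 |R1
b3 |Sf2

β1 stroke→Sf1  (Sf1 fixes flow; stroke at Sf1)
β3 stroke→Sf2  (source Sf2 imposes f)
β0 stroke→J1  (prefer integral on C1)
β2 stroke→R1  (0-jn J1 has e-setter on 0)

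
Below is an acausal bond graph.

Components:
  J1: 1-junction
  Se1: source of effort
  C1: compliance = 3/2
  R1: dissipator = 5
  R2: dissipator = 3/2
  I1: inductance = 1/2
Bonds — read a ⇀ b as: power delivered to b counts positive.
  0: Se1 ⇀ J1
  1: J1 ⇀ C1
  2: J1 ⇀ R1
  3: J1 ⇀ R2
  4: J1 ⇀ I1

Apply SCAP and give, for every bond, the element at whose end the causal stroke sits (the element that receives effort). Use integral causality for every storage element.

bond 0 |J1
bond 1 |J1
bond 2 |J1
bond 3 |J1
bond 4 |I1

#0 |J1  (Se1: effort source, stroke at far end)
#1 |J1  (C1 outputs effort q/C1)
#4 |I1  (I1 integral (f out))
#2 |J1  (J1: bond 4 brought flow, rest push out)
#3 |J1  (common-f at J1 fixed by 4)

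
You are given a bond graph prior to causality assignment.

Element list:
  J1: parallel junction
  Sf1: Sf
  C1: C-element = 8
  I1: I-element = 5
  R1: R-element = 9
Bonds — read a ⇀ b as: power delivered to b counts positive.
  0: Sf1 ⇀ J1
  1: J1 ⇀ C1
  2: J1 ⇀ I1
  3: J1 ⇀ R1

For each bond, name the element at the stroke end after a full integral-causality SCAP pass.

b0 stroke→Sf1  (source Sf1 imposes f)
b1 stroke→J1  (C1 outputs effort q/C1)
b2 stroke→I1  (J1: bond 1 brought effort, rest push out)
b3 stroke→R1  (0-jn J1 has e-setter on 1)

b0 →Sf1
b1 →J1
b2 →I1
b3 →R1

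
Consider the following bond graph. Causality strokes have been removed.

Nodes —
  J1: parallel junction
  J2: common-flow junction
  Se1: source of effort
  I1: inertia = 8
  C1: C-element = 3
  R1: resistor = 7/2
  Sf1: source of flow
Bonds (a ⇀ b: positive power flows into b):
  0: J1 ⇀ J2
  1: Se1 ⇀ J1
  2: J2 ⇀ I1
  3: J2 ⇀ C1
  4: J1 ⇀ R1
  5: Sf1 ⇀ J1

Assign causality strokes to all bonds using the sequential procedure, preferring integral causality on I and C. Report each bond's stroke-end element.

#1 stroke→J1  (Se1 fixes effort; stroke away)
#5 stroke→Sf1  (Sf1 fixes flow; stroke at Sf1)
#0 stroke→J2  (J1: bond 1 brought effort, rest push out)
#4 stroke→R1  (0-jn J1 has e-setter on 1)
#2 stroke→I1  (I1 integral (f out))
#3 stroke→J2  (common-f at J2 fixed by 2)

β0 stroke at J2
β1 stroke at J1
β2 stroke at I1
β3 stroke at J2
β4 stroke at R1
β5 stroke at Sf1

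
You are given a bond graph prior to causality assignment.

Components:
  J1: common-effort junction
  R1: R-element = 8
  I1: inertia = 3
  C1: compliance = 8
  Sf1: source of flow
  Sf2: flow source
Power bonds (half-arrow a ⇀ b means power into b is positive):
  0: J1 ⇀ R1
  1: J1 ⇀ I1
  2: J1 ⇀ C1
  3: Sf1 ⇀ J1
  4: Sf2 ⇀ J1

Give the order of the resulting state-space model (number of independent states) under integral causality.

b3 stroke→Sf1  (source Sf1 imposes f)
b4 stroke→Sf2  (source Sf2 imposes f)
b1 stroke→I1  (prefer integral on I1)
b2 stroke→J1  (C1: C, integral causality)
b0 stroke→R1  (0-jn J1 has e-setter on 2)

2  (C1, I1 all integral)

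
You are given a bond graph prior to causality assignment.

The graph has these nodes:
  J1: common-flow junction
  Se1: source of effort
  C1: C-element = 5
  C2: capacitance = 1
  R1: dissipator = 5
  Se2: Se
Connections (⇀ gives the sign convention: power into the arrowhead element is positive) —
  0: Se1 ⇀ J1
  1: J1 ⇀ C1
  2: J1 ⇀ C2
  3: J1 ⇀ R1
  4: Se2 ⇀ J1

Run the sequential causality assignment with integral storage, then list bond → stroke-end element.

β0 |J1  (source Se1 imposes e)
β4 |J1  (Se2 fixes effort; stroke away)
β1 |J1  (C1 integral (e out))
β2 |J1  (prefer integral on C2)
β3 |R1  (closing 1-jn rule on J1)

#0 →J1
#1 →J1
#2 →J1
#3 →R1
#4 →J1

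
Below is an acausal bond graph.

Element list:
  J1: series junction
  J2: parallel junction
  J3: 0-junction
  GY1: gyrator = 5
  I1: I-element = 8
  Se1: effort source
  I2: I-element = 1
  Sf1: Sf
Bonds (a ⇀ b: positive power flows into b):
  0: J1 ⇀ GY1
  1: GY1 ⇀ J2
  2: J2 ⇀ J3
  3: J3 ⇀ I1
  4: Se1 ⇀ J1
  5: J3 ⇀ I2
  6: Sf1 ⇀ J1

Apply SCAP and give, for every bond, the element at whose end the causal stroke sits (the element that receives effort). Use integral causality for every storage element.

#0 |J1
#1 |J2
#2 |J3
#3 |I1
#4 |J1
#5 |I2
#6 |Sf1

bond 4 |J1  (Se1 fixes effort; stroke away)
bond 6 |Sf1  (Sf1: flow source, stroke at near end)
bond 0 |J1  (common-f at J1 fixed by 6)
bond 1 |J2  (GY1: gyrator matches bond 0)
bond 2 |J3  (J2 effort already set via bond 1)
bond 3 |I1  (J3 effort already set via bond 2)
bond 5 |I2  (J3: bond 2 brought effort, rest push out)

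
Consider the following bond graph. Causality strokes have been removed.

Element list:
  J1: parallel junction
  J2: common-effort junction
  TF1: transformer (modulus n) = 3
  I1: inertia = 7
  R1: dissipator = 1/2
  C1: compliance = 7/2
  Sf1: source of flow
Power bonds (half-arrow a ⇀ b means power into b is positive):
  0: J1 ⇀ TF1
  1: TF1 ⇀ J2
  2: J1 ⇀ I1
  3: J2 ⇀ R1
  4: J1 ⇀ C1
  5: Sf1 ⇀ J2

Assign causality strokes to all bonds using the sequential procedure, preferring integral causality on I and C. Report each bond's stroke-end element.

#5 →Sf1  (Sf1 fixes flow; stroke at Sf1)
#2 →I1  (I1 outputs flow p/I1)
#4 →J1  (prefer integral on C1)
#0 →TF1  (0-jn J1 has e-setter on 4)
#1 →J2  (through TF1, causality passes straight; one stroke at TF1)
#3 →R1  (0-jn J2 has e-setter on 1)

bond 0 →TF1
bond 1 →J2
bond 2 →I1
bond 3 →R1
bond 4 →J1
bond 5 →Sf1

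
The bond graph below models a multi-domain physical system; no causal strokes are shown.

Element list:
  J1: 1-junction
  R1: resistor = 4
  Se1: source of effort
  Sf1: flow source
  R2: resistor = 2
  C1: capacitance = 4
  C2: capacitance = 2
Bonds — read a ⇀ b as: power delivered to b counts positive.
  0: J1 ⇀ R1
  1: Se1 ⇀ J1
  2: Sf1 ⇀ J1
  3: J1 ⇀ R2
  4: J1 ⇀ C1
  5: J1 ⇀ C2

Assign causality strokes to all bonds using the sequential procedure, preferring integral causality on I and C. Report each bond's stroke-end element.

β0 stroke→J1
β1 stroke→J1
β2 stroke→Sf1
β3 stroke→J1
β4 stroke→J1
β5 stroke→J1

bond 1 stroke→J1  (source Se1 imposes e)
bond 2 stroke→Sf1  (Sf1 fixes flow; stroke at Sf1)
bond 0 stroke→J1  (J1: bond 2 brought flow, rest push out)
bond 3 stroke→J1  (J1: bond 2 brought flow, rest push out)
bond 4 stroke→J1  (J1: bond 2 brought flow, rest push out)
bond 5 stroke→J1  (J1 flow already set via bond 2)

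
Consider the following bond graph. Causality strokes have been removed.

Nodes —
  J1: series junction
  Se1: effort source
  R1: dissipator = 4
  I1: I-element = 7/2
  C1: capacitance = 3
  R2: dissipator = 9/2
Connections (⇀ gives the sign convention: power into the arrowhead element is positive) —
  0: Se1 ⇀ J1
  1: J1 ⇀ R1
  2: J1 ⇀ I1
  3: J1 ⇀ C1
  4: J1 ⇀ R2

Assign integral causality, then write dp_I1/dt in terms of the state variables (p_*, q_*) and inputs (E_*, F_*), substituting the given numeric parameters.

b0 →J1  (Se1 fixes effort; stroke away)
b2 →I1  (prefer integral on I1)
b1 →J1  (1-jn J1 has f-setter on 2)
b3 →J1  (J1: bond 2 brought flow, rest push out)
b4 →J1  (common-f at J1 fixed by 2)

dp_I1/dt = E_Se1 - 17*p_I1/7 - q_C1/3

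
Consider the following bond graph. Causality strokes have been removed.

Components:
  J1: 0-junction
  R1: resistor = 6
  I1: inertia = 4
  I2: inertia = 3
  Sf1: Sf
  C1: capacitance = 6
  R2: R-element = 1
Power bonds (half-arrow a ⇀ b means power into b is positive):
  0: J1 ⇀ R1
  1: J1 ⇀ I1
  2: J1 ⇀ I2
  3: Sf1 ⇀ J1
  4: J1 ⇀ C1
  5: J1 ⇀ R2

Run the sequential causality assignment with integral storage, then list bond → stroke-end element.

b3 →Sf1  (Sf1: flow source, stroke at near end)
b1 →I1  (I1: I, integral causality)
b2 →I2  (I2 integral (f out))
b4 →J1  (C1: C, integral causality)
b0 →R1  (J1: bond 4 brought effort, rest push out)
b5 →R2  (J1: bond 4 brought effort, rest push out)

β0 stroke→R1
β1 stroke→I1
β2 stroke→I2
β3 stroke→Sf1
β4 stroke→J1
β5 stroke→R2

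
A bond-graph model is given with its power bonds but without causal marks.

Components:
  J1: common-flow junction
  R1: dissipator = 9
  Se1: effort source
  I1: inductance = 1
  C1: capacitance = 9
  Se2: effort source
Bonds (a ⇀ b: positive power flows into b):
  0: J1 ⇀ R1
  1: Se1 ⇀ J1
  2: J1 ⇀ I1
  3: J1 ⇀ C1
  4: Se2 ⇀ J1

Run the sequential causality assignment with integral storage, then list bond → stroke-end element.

bond 0 |J1
bond 1 |J1
bond 2 |I1
bond 3 |J1
bond 4 |J1

#1 |J1  (Se1 fixes effort; stroke away)
#4 |J1  (Se2: effort source, stroke at far end)
#2 |I1  (I1 outputs flow p/I1)
#0 |J1  (1-jn J1 has f-setter on 2)
#3 |J1  (J1: bond 2 brought flow, rest push out)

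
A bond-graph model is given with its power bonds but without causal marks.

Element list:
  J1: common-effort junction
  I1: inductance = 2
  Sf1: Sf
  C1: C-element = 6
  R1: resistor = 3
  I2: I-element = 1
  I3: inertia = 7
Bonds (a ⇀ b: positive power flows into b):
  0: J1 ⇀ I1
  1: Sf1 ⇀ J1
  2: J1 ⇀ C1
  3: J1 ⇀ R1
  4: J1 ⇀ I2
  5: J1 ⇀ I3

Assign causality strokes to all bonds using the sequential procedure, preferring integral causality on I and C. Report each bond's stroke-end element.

#1 stroke→Sf1  (source Sf1 imposes f)
#0 stroke→I1  (I1: I, integral causality)
#2 stroke→J1  (C1 integral (e out))
#3 stroke→R1  (common-e at J1 fixed by 2)
#4 stroke→I2  (J1 effort already set via bond 2)
#5 stroke→I3  (J1 effort already set via bond 2)

β0 |I1
β1 |Sf1
β2 |J1
β3 |R1
β4 |I2
β5 |I3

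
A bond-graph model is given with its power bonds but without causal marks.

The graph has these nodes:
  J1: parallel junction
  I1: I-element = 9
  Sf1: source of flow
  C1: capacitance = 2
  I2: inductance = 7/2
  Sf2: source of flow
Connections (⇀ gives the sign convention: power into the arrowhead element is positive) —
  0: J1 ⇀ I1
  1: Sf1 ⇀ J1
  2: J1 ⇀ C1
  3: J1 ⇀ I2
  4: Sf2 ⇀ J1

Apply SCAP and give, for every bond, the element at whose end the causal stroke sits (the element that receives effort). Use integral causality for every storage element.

β1 |Sf1  (Sf1: flow source, stroke at near end)
β4 |Sf2  (Sf2 fixes flow; stroke at Sf2)
β0 |I1  (I1 outputs flow p/I1)
β2 |J1  (prefer integral on C1)
β3 |I2  (common-e at J1 fixed by 2)

β0 |I1
β1 |Sf1
β2 |J1
β3 |I2
β4 |Sf2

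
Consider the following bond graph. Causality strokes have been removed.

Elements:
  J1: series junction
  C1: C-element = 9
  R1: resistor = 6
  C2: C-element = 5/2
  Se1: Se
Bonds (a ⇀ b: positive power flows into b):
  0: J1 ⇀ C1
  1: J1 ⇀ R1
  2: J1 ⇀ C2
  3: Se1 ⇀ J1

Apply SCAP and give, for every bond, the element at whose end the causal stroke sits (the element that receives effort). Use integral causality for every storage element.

#0 |J1
#1 |R1
#2 |J1
#3 |J1

#3 |J1  (Se1: effort source, stroke at far end)
#0 |J1  (C1: C, integral causality)
#2 |J1  (prefer integral on C2)
#1 |R1  (only one flow-in slot at J1)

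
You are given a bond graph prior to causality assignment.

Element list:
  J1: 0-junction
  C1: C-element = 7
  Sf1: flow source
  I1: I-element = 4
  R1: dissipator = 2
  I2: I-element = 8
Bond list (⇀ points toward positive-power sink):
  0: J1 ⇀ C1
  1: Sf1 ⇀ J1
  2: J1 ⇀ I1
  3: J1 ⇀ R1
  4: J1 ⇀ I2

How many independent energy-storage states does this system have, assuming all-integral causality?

3  (C1, I1, I2 all integral)

#1 |Sf1  (Sf1: flow source, stroke at near end)
#0 |J1  (C1: C, integral causality)
#2 |I1  (common-e at J1 fixed by 0)
#3 |R1  (J1: bond 0 brought effort, rest push out)
#4 |I2  (J1 effort already set via bond 0)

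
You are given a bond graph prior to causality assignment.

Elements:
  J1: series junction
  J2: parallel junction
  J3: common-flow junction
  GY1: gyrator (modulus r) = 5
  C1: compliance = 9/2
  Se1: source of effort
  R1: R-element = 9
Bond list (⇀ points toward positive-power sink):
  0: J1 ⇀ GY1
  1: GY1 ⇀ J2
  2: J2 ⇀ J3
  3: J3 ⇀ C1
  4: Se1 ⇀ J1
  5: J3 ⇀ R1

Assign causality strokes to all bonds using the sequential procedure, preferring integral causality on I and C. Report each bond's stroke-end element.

bond 0 →GY1
bond 1 →GY1
bond 2 →J2
bond 3 →J3
bond 4 →J1
bond 5 →J3

#4 stroke→J1  (Se1: effort source, stroke at far end)
#0 stroke→GY1  (only one flow-in slot at J1)
#1 stroke→GY1  (GY1: gyrator matches bond 0)
#2 stroke→J2  (J2 needs exactly one e-in)
#3 stroke→J3  (J3 flow already set via bond 2)
#5 stroke→J3  (common-f at J3 fixed by 2)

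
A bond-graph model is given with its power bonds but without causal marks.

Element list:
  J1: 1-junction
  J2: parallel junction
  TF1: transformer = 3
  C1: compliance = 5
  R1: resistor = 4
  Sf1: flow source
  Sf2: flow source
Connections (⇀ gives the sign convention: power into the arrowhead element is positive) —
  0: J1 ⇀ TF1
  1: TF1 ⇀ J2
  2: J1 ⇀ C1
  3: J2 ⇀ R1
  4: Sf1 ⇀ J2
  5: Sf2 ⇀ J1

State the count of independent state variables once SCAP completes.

b4 stroke→Sf1  (Sf1: flow source, stroke at near end)
b5 stroke→Sf2  (source Sf2 imposes f)
b0 stroke→J1  (J1 flow already set via bond 5)
b2 stroke→J1  (J1 flow already set via bond 5)
b1 stroke→TF1  (TF1 one-in-one-out from 0)
b3 stroke→J2  (J2 needs exactly one e-in)

1  (C1 all integral)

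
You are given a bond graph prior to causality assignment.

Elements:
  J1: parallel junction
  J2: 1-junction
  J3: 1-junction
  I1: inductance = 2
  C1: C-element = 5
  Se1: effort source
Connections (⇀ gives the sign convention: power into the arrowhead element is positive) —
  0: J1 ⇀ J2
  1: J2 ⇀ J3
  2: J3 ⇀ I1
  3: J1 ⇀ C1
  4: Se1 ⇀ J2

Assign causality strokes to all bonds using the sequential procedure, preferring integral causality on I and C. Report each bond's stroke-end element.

β0 |J2
β1 |J3
β2 |I1
β3 |J1
β4 |J2

b4 stroke at J2  (Se1 (Se) sets effort on bond)
b2 stroke at I1  (prefer integral on I1)
b1 stroke at J3  (J3 flow already set via bond 2)
b0 stroke at J2  (J2 flow already set via bond 1)
b3 stroke at J1  (J1: last free bond brings effort in)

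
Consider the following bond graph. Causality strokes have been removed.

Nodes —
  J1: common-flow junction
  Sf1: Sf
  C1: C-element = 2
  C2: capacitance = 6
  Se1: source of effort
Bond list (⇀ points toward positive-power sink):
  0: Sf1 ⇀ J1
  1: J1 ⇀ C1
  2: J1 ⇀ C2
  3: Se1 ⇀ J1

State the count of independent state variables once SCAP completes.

b0 →Sf1  (Sf1 fixes flow; stroke at Sf1)
b3 →J1  (source Se1 imposes e)
b1 →J1  (J1: bond 0 brought flow, rest push out)
b2 →J1  (1-jn J1 has f-setter on 0)

2  (C1, C2 all integral)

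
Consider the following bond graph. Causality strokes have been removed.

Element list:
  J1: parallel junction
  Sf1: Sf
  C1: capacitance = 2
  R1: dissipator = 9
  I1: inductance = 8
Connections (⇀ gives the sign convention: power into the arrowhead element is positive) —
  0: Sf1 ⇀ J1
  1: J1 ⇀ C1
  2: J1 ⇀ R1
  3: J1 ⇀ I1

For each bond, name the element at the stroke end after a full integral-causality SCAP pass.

b0 stroke at Sf1  (Sf1: flow source, stroke at near end)
b1 stroke at J1  (prefer integral on C1)
b2 stroke at R1  (common-e at J1 fixed by 1)
b3 stroke at I1  (J1 effort already set via bond 1)

b0 stroke at Sf1
b1 stroke at J1
b2 stroke at R1
b3 stroke at I1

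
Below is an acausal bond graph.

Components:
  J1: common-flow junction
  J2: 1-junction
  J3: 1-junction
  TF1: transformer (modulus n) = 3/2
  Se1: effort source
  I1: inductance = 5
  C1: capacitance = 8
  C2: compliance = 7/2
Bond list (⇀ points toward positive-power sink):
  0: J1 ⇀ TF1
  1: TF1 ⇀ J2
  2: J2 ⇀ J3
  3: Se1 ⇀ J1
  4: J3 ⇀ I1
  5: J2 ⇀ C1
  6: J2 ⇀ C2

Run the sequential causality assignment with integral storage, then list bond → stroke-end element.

β3 stroke at J1  (Se1 (Se) sets effort on bond)
β0 stroke at TF1  (J1 needs exactly one f-in)
β1 stroke at J2  (TF1 one-in-one-out from 0)
β4 stroke at I1  (I1: I, integral causality)
β2 stroke at J3  (J3: bond 4 brought flow, rest push out)
β5 stroke at J2  (J2 flow already set via bond 2)
β6 stroke at J2  (common-f at J2 fixed by 2)

bond 0 stroke at TF1
bond 1 stroke at J2
bond 2 stroke at J3
bond 3 stroke at J1
bond 4 stroke at I1
bond 5 stroke at J2
bond 6 stroke at J2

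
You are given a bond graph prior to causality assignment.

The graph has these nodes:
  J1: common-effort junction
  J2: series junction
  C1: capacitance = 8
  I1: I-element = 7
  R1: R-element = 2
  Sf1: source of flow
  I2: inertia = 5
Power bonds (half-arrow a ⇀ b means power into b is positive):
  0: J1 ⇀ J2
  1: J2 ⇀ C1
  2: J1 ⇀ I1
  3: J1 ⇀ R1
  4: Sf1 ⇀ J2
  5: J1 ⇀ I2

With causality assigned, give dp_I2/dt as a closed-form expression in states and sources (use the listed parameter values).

β4 stroke at Sf1  (Sf1: flow source, stroke at near end)
β0 stroke at J2  (common-f at J2 fixed by 4)
β1 stroke at J2  (J2 flow already set via bond 4)
β2 stroke at I1  (I1 integral (f out))
β5 stroke at I2  (prefer integral on I2)
β3 stroke at J1  (J1: last free bond brings effort in)

dp_I2/dt = -2*F_Sf1 - 2*p_I1/7 - 2*p_I2/5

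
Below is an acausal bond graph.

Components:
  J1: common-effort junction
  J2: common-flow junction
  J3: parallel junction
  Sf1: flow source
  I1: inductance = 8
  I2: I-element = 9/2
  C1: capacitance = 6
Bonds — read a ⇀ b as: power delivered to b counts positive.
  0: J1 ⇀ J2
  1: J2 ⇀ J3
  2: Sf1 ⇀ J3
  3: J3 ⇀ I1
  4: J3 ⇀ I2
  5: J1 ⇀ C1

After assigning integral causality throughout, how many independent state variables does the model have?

3  (C1, I1, I2 all integral)

b2 stroke→Sf1  (source Sf1 imposes f)
b3 stroke→I1  (I1: I, integral causality)
b4 stroke→I2  (I2 outputs flow p/I2)
b1 stroke→J3  (closing 0-jn rule on J3)
b0 stroke→J2  (J2: bond 1 brought flow, rest push out)
b5 stroke→J1  (closing 0-jn rule on J1)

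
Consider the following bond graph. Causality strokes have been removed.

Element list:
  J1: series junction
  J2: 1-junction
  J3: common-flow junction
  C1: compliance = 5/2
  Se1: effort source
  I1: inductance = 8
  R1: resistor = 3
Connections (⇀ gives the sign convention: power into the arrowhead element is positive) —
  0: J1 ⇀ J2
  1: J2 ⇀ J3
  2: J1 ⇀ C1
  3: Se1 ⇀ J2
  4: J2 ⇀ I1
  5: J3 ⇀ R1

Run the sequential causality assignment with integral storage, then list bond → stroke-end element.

β0 →J2
β1 →J2
β2 →J1
β3 →J2
β4 →I1
β5 →J3

bond 3 stroke at J2  (Se1: effort source, stroke at far end)
bond 2 stroke at J1  (C1: C, integral causality)
bond 0 stroke at J2  (J1: last free bond brings flow in)
bond 4 stroke at I1  (I1: I, integral causality)
bond 1 stroke at J2  (J2: bond 4 brought flow, rest push out)
bond 5 stroke at J3  (1-jn J3 has f-setter on 1)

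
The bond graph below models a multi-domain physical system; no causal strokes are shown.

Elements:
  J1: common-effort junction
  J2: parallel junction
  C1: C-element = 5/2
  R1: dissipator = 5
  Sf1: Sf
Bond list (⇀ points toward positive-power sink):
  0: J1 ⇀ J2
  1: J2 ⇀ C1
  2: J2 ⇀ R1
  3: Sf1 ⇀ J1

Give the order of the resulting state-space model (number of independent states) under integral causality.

1  (C1 all integral)

β3 stroke→Sf1  (Sf1: flow source, stroke at near end)
β0 stroke→J1  (J1 needs exactly one e-in)
β1 stroke→J2  (C1 integral (e out))
β2 stroke→R1  (common-e at J2 fixed by 1)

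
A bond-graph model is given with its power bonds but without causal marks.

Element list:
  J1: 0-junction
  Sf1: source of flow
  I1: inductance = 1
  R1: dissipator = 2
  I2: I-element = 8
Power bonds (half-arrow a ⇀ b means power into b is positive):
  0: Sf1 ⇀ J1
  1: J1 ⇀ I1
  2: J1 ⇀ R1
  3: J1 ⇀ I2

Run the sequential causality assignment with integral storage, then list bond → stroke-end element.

bond 0 stroke at Sf1
bond 1 stroke at I1
bond 2 stroke at J1
bond 3 stroke at I2

#0 →Sf1  (source Sf1 imposes f)
#1 →I1  (I1 integral (f out))
#3 →I2  (I2 integral (f out))
#2 →J1  (J1 needs exactly one e-in)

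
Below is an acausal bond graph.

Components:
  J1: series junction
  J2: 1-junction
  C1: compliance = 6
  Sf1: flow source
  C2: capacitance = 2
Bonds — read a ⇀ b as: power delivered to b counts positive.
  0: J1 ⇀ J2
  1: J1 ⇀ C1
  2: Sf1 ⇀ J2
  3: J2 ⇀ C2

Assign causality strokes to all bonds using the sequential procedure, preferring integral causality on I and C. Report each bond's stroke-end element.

β2 →Sf1  (source Sf1 imposes f)
β0 →J2  (1-jn J2 has f-setter on 2)
β3 →J2  (common-f at J2 fixed by 2)
β1 →J1  (1-jn J1 has f-setter on 0)

b0 stroke at J2
b1 stroke at J1
b2 stroke at Sf1
b3 stroke at J2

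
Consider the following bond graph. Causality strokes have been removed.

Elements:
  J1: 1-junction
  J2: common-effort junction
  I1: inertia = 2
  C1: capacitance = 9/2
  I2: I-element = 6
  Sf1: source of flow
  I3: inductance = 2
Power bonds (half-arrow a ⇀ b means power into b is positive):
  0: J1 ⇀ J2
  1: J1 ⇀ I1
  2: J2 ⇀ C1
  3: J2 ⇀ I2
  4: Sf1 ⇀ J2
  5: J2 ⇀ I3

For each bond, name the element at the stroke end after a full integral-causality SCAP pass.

b0 |J1
b1 |I1
b2 |J2
b3 |I2
b4 |Sf1
b5 |I3

β4 stroke→Sf1  (Sf1 (Sf) sets flow on bond)
β1 stroke→I1  (I1 outputs flow p/I1)
β0 stroke→J1  (1-jn J1 has f-setter on 1)
β2 stroke→J2  (C1 integral (e out))
β3 stroke→I2  (J2: bond 2 brought effort, rest push out)
β5 stroke→I3  (0-jn J2 has e-setter on 2)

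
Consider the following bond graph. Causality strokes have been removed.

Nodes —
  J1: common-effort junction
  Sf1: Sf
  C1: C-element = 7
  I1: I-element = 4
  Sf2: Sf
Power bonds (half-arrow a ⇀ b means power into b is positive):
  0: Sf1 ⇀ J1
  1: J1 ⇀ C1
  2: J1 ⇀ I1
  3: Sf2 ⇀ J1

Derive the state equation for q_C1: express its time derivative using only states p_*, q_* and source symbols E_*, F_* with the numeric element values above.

dq_C1/dt = F_Sf1 + F_Sf2 - p_I1/4

#0 stroke→Sf1  (source Sf1 imposes f)
#3 stroke→Sf2  (Sf2 fixes flow; stroke at Sf2)
#1 stroke→J1  (C1 outputs effort q/C1)
#2 stroke→I1  (J1: bond 1 brought effort, rest push out)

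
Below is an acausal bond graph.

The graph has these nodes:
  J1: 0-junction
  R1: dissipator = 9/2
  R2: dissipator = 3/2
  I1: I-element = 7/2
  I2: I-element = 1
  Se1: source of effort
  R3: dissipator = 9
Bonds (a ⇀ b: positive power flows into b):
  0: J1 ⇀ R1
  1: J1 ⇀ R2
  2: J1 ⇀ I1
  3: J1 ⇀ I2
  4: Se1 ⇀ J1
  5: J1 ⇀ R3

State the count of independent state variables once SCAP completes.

b4 →J1  (Se1 (Se) sets effort on bond)
b0 →R1  (0-jn J1 has e-setter on 4)
b1 →R2  (common-e at J1 fixed by 4)
b2 →I1  (0-jn J1 has e-setter on 4)
b3 →I2  (common-e at J1 fixed by 4)
b5 →R3  (J1: bond 4 brought effort, rest push out)

2  (I1, I2 all integral)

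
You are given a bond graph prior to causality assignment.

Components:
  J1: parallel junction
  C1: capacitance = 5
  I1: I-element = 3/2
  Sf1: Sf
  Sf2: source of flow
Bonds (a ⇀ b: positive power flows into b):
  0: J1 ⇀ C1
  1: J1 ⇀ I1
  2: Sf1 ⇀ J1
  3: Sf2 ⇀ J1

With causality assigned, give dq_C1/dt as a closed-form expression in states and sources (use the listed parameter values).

dq_C1/dt = F_Sf1 + F_Sf2 - 2*p_I1/3

bond 2 stroke→Sf1  (source Sf1 imposes f)
bond 3 stroke→Sf2  (Sf2: flow source, stroke at near end)
bond 0 stroke→J1  (prefer integral on C1)
bond 1 stroke→I1  (J1 effort already set via bond 0)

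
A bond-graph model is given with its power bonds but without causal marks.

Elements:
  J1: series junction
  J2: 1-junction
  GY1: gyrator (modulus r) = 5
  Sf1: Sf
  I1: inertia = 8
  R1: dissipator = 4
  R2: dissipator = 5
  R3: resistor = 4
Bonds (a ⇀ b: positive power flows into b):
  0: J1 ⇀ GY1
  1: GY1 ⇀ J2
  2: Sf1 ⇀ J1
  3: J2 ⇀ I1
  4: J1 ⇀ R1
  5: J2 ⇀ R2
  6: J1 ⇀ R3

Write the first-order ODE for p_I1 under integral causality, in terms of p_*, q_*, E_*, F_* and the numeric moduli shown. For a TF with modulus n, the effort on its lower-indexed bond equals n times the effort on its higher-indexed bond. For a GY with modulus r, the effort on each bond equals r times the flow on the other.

dp_I1/dt = 5*F_Sf1 - 5*p_I1/8

#2 |Sf1  (Sf1 fixes flow; stroke at Sf1)
#0 |J1  (J1: bond 2 brought flow, rest push out)
#4 |J1  (common-f at J1 fixed by 2)
#6 |J1  (J1: bond 2 brought flow, rest push out)
#1 |J2  (through GY1, causality inverts; strokes same side of GY1)
#3 |I1  (I1 integral (f out))
#5 |J2  (1-jn J2 has f-setter on 3)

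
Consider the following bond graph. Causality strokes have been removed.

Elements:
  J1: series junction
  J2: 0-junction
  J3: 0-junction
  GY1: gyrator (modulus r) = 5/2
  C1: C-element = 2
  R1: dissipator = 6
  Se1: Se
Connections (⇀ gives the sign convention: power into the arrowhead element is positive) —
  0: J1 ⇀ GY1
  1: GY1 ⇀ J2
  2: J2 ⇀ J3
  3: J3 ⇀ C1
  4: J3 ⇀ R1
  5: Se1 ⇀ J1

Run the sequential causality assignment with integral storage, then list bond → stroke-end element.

β5 stroke at J1  (Se1 (Se) sets effort on bond)
β0 stroke at GY1  (only one flow-in slot at J1)
β1 stroke at GY1  (through GY1, causality inverts; strokes same side of GY1)
β2 stroke at J2  (only one effort-in slot at J2)
β3 stroke at J3  (C1: C, integral causality)
β4 stroke at R1  (J3 effort already set via bond 3)

b0 stroke→GY1
b1 stroke→GY1
b2 stroke→J2
b3 stroke→J3
b4 stroke→R1
b5 stroke→J1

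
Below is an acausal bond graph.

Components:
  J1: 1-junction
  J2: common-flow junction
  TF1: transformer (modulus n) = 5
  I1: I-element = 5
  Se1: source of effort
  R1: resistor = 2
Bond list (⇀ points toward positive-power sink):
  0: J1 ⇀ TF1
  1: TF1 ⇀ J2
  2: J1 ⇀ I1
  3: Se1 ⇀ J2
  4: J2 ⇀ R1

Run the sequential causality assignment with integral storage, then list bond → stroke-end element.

bond 3 |J2  (Se1 fixes effort; stroke away)
bond 2 |I1  (I1 outputs flow p/I1)
bond 0 |J1  (J1: bond 2 brought flow, rest push out)
bond 1 |TF1  (TF1: transformer flips bond 0)
bond 4 |J2  (J2: bond 1 brought flow, rest push out)

b0 stroke→J1
b1 stroke→TF1
b2 stroke→I1
b3 stroke→J2
b4 stroke→J2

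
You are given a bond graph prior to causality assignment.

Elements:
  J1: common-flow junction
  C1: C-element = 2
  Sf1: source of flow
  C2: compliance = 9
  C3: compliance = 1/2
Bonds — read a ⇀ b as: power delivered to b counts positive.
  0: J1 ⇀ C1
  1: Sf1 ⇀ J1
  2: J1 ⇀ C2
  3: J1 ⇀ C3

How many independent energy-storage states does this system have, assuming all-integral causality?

#1 |Sf1  (source Sf1 imposes f)
#0 |J1  (J1 flow already set via bond 1)
#2 |J1  (J1 flow already set via bond 1)
#3 |J1  (J1: bond 1 brought flow, rest push out)

3  (C1, C2, C3 all integral)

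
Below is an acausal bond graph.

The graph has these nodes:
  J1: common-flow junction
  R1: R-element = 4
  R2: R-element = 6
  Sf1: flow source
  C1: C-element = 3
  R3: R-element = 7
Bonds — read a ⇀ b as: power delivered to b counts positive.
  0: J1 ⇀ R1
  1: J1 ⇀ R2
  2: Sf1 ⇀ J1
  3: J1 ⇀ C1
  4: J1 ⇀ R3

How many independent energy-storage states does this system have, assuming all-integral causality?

1  (C1 all integral)

bond 2 stroke at Sf1  (Sf1: flow source, stroke at near end)
bond 0 stroke at J1  (J1: bond 2 brought flow, rest push out)
bond 1 stroke at J1  (J1 flow already set via bond 2)
bond 3 stroke at J1  (1-jn J1 has f-setter on 2)
bond 4 stroke at J1  (1-jn J1 has f-setter on 2)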